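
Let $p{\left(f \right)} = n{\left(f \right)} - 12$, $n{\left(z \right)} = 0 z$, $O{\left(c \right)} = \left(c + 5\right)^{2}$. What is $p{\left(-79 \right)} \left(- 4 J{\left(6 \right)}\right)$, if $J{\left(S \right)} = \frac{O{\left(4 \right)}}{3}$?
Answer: $1296$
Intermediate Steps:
$O{\left(c \right)} = \left(5 + c\right)^{2}$
$J{\left(S \right)} = 27$ ($J{\left(S \right)} = \frac{\left(5 + 4\right)^{2}}{3} = 9^{2} \cdot \frac{1}{3} = 81 \cdot \frac{1}{3} = 27$)
$n{\left(z \right)} = 0$
$p{\left(f \right)} = -12$ ($p{\left(f \right)} = 0 - 12 = -12$)
$p{\left(-79 \right)} \left(- 4 J{\left(6 \right)}\right) = - 12 \left(\left(-4\right) 27\right) = \left(-12\right) \left(-108\right) = 1296$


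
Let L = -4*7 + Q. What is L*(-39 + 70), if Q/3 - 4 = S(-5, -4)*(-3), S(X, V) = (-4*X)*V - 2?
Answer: 22382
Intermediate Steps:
S(X, V) = -2 - 4*V*X (S(X, V) = -4*V*X - 2 = -2 - 4*V*X)
Q = 750 (Q = 12 + 3*((-2 - 4*(-4)*(-5))*(-3)) = 12 + 3*((-2 - 80)*(-3)) = 12 + 3*(-82*(-3)) = 12 + 3*246 = 12 + 738 = 750)
L = 722 (L = -4*7 + 750 = -28 + 750 = 722)
L*(-39 + 70) = 722*(-39 + 70) = 722*31 = 22382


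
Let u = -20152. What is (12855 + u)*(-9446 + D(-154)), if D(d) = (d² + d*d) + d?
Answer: -276060104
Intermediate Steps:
D(d) = d + 2*d² (D(d) = (d² + d²) + d = 2*d² + d = d + 2*d²)
(12855 + u)*(-9446 + D(-154)) = (12855 - 20152)*(-9446 - 154*(1 + 2*(-154))) = -7297*(-9446 - 154*(1 - 308)) = -7297*(-9446 - 154*(-307)) = -7297*(-9446 + 47278) = -7297*37832 = -276060104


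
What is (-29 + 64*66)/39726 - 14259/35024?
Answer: -209763677/695681712 ≈ -0.30152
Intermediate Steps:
(-29 + 64*66)/39726 - 14259/35024 = (-29 + 4224)*(1/39726) - 14259*1/35024 = 4195*(1/39726) - 14259/35024 = 4195/39726 - 14259/35024 = -209763677/695681712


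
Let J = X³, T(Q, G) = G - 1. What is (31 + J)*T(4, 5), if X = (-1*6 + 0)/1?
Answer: -740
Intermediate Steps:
T(Q, G) = -1 + G
X = -6 (X = (-6 + 0)*1 = -6*1 = -6)
J = -216 (J = (-6)³ = -216)
(31 + J)*T(4, 5) = (31 - 216)*(-1 + 5) = -185*4 = -740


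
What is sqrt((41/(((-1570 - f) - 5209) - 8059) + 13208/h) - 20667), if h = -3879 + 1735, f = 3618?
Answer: I*sqrt(7902630914114010)/618276 ≈ 143.78*I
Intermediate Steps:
h = -2144
sqrt((41/(((-1570 - f) - 5209) - 8059) + 13208/h) - 20667) = sqrt((41/(((-1570 - 1*3618) - 5209) - 8059) + 13208/(-2144)) - 20667) = sqrt((41/(((-1570 - 3618) - 5209) - 8059) + 13208*(-1/2144)) - 20667) = sqrt((41/((-5188 - 5209) - 8059) - 1651/268) - 20667) = sqrt((41/(-10397 - 8059) - 1651/268) - 20667) = sqrt((41/(-18456) - 1651/268) - 20667) = sqrt((41*(-1/18456) - 1651/268) - 20667) = sqrt((-41/18456 - 1651/268) - 20667) = sqrt(-7620461/1236552 - 20667) = sqrt(-25563440645/1236552) = I*sqrt(7902630914114010)/618276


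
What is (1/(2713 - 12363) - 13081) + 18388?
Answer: 51212549/9650 ≈ 5307.0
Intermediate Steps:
(1/(2713 - 12363) - 13081) + 18388 = (1/(-9650) - 13081) + 18388 = (-1/9650 - 13081) + 18388 = -126231651/9650 + 18388 = 51212549/9650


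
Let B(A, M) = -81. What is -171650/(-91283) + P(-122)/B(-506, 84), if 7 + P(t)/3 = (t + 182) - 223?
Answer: 20152660/2464641 ≈ 8.1767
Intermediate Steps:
P(t) = -144 + 3*t (P(t) = -21 + 3*((t + 182) - 223) = -21 + 3*((182 + t) - 223) = -21 + 3*(-41 + t) = -21 + (-123 + 3*t) = -144 + 3*t)
-171650/(-91283) + P(-122)/B(-506, 84) = -171650/(-91283) + (-144 + 3*(-122))/(-81) = -171650*(-1/91283) + (-144 - 366)*(-1/81) = 171650/91283 - 510*(-1/81) = 171650/91283 + 170/27 = 20152660/2464641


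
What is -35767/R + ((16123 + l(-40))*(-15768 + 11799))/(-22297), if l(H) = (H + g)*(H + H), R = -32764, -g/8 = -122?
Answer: -7639981350413/730538908 ≈ -10458.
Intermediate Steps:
g = 976 (g = -8*(-122) = 976)
l(H) = 2*H*(976 + H) (l(H) = (H + 976)*(H + H) = (976 + H)*(2*H) = 2*H*(976 + H))
-35767/R + ((16123 + l(-40))*(-15768 + 11799))/(-22297) = -35767/(-32764) + ((16123 + 2*(-40)*(976 - 40))*(-15768 + 11799))/(-22297) = -35767*(-1/32764) + ((16123 + 2*(-40)*936)*(-3969))*(-1/22297) = 35767/32764 + ((16123 - 74880)*(-3969))*(-1/22297) = 35767/32764 - 58757*(-3969)*(-1/22297) = 35767/32764 + 233206533*(-1/22297) = 35767/32764 - 233206533/22297 = -7639981350413/730538908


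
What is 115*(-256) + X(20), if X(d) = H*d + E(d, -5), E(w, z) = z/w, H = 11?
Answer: -116881/4 ≈ -29220.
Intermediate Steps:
X(d) = -5/d + 11*d (X(d) = 11*d - 5/d = -5/d + 11*d)
115*(-256) + X(20) = 115*(-256) + (-5/20 + 11*20) = -29440 + (-5*1/20 + 220) = -29440 + (-¼ + 220) = -29440 + 879/4 = -116881/4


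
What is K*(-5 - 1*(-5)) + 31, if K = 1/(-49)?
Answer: 31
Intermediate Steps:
K = -1/49 ≈ -0.020408
K*(-5 - 1*(-5)) + 31 = -(-5 - 1*(-5))/49 + 31 = -(-5 + 5)/49 + 31 = -1/49*0 + 31 = 0 + 31 = 31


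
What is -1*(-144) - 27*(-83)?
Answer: 2385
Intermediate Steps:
-1*(-144) - 27*(-83) = 144 + 2241 = 2385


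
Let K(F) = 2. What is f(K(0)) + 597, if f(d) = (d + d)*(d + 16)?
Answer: 669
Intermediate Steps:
f(d) = 2*d*(16 + d) (f(d) = (2*d)*(16 + d) = 2*d*(16 + d))
f(K(0)) + 597 = 2*2*(16 + 2) + 597 = 2*2*18 + 597 = 72 + 597 = 669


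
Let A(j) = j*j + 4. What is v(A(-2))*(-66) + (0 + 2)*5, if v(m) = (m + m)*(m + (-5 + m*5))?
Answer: -45398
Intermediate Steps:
A(j) = 4 + j² (A(j) = j² + 4 = 4 + j²)
v(m) = 2*m*(-5 + 6*m) (v(m) = (2*m)*(m + (-5 + 5*m)) = (2*m)*(-5 + 6*m) = 2*m*(-5 + 6*m))
v(A(-2))*(-66) + (0 + 2)*5 = (2*(4 + (-2)²)*(-5 + 6*(4 + (-2)²)))*(-66) + (0 + 2)*5 = (2*(4 + 4)*(-5 + 6*(4 + 4)))*(-66) + 2*5 = (2*8*(-5 + 6*8))*(-66) + 10 = (2*8*(-5 + 48))*(-66) + 10 = (2*8*43)*(-66) + 10 = 688*(-66) + 10 = -45408 + 10 = -45398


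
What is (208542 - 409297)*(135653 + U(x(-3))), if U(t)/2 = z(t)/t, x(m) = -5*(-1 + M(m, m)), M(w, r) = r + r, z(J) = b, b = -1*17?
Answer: -190629760971/7 ≈ -2.7233e+10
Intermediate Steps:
b = -17
z(J) = -17
M(w, r) = 2*r
x(m) = 5 - 10*m (x(m) = -5*(-1 + 2*m) = 5 - 10*m)
U(t) = -34/t (U(t) = 2*(-17/t) = -34/t)
(208542 - 409297)*(135653 + U(x(-3))) = (208542 - 409297)*(135653 - 34/(5 - 10*(-3))) = -200755*(135653 - 34/(5 + 30)) = -200755*(135653 - 34/35) = -200755*4747821/35 = -190629760971/7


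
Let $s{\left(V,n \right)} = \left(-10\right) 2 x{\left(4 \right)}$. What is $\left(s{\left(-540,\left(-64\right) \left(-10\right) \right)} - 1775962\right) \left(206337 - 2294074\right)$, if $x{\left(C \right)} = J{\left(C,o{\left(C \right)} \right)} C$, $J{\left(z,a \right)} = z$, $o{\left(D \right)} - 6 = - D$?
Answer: $3708409653834$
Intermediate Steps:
$o{\left(D \right)} = 6 - D$
$x{\left(C \right)} = C^{2}$ ($x{\left(C \right)} = C C = C^{2}$)
$s{\left(V,n \right)} = -320$ ($s{\left(V,n \right)} = \left(-10\right) 2 \cdot 4^{2} = \left(-20\right) 16 = -320$)
$\left(s{\left(-540,\left(-64\right) \left(-10\right) \right)} - 1775962\right) \left(206337 - 2294074\right) = \left(-320 - 1775962\right) \left(206337 - 2294074\right) = \left(-1776282\right) \left(-2087737\right) = 3708409653834$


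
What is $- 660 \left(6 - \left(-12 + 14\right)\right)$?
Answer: $-2640$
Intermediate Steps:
$- 660 \left(6 - \left(-12 + 14\right)\right) = - 660 \left(6 - 2\right) = \left(-660\right) 4 = -2640$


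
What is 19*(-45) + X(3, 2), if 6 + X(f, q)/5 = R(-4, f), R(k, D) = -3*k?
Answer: -825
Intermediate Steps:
X(f, q) = 30 (X(f, q) = -30 + 5*(-3*(-4)) = -30 + 5*12 = -30 + 60 = 30)
19*(-45) + X(3, 2) = 19*(-45) + 30 = -855 + 30 = -825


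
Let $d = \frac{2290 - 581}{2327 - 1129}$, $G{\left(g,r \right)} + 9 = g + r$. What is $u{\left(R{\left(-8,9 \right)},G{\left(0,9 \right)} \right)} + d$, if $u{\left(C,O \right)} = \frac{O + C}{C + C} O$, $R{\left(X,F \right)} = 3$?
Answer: $\frac{1709}{1198} \approx 1.4265$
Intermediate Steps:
$G{\left(g,r \right)} = -9 + g + r$ ($G{\left(g,r \right)} = -9 + \left(g + r\right) = -9 + g + r$)
$u{\left(C,O \right)} = \frac{O \left(C + O\right)}{2 C}$ ($u{\left(C,O \right)} = \frac{C + O}{2 C} O = \frac{O \left(C + O\right)}{2 C}$)
$d = \frac{1709}{1198} \approx 1.4265$
$u{\left(R{\left(-8,9 \right)},G{\left(0,9 \right)} \right)} + d = \frac{\left(-9 + 0 + 9\right) \left(3 + \left(-9 + 0 + 9\right)\right)}{2 \cdot 3} + \frac{1709}{1198} = \frac{1}{2} \cdot 0 \cdot \frac{1}{3} \left(3 + 0\right) + \frac{1709}{1198} = \frac{1}{2} \cdot 0 \cdot \frac{1}{3} \cdot 3 + \frac{1709}{1198} = 0 + \frac{1709}{1198} = \frac{1709}{1198}$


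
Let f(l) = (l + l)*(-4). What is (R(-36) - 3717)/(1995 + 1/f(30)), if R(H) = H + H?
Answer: -909360/478799 ≈ -1.8993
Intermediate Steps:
R(H) = 2*H
f(l) = -8*l (f(l) = (2*l)*(-4) = -8*l)
(R(-36) - 3717)/(1995 + 1/f(30)) = (2*(-36) - 3717)/(1995 + 1/(-8*30)) = (-72 - 3717)/(1995 + 1/(-240)) = -3789/(1995 - 1/240) = -3789/478799/240 = -3789*240/478799 = -909360/478799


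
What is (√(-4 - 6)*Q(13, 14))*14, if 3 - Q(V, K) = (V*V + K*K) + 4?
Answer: -5124*I*√10 ≈ -16204.0*I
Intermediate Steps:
Q(V, K) = -1 - K² - V² (Q(V, K) = 3 - ((V*V + K*K) + 4) = 3 - ((V² + K²) + 4) = 3 - ((K² + V²) + 4) = 3 - (4 + K² + V²) = 3 + (-4 - K² - V²) = -1 - K² - V²)
(√(-4 - 6)*Q(13, 14))*14 = (√(-4 - 6)*(-1 - 1*14² - 1*13²))*14 = (√(-10)*(-1 - 1*196 - 1*169))*14 = ((I*√10)*(-1 - 196 - 169))*14 = ((I*√10)*(-366))*14 = -366*I*√10*14 = -5124*I*√10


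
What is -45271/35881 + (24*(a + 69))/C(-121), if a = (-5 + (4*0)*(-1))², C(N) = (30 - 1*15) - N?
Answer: 9348835/609977 ≈ 15.327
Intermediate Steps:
C(N) = 15 - N (C(N) = (30 - 15) - N = 15 - N)
a = 25 (a = (-5 + 0*(-1))² = (-5 + 0)² = (-5)² = 25)
-45271/35881 + (24*(a + 69))/C(-121) = -45271/35881 + (24*(25 + 69))/(15 - 1*(-121)) = -45271*1/35881 + (24*94)/(15 + 121) = -45271/35881 + 2256/136 = -45271/35881 + 2256*(1/136) = -45271/35881 + 282/17 = 9348835/609977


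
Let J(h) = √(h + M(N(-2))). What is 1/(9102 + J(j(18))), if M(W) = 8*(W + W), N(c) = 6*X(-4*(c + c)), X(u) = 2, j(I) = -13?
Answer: 9102/82846225 - √179/82846225 ≈ 0.00010970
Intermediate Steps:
N(c) = 12 (N(c) = 6*2 = 12)
M(W) = 16*W (M(W) = 8*(2*W) = 16*W)
J(h) = √(192 + h) (J(h) = √(h + 16*12) = √(h + 192) = √(192 + h))
1/(9102 + J(j(18))) = 1/(9102 + √(192 - 13)) = 1/(9102 + √179)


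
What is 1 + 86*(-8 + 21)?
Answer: 1119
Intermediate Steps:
1 + 86*(-8 + 21) = 1 + 86*13 = 1 + 1118 = 1119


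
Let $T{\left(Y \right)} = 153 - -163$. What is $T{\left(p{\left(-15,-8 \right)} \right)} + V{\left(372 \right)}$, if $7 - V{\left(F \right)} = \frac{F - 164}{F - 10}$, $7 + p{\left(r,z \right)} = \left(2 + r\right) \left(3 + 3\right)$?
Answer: $\frac{58359}{181} \approx 322.43$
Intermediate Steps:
$p{\left(r,z \right)} = 5 + 6 r$ ($p{\left(r,z \right)} = -7 + \left(2 + r\right) \left(3 + 3\right) = -7 + \left(2 + r\right) 6 = -7 + \left(12 + 6 r\right) = 5 + 6 r$)
$T{\left(Y \right)} = 316$ ($T{\left(Y \right)} = 153 + 163 = 316$)
$V{\left(F \right)} = 7 - \frac{-164 + F}{-10 + F}$ ($V{\left(F \right)} = 7 - \frac{F - 164}{F - 10} = 7 - \frac{-164 + F}{-10 + F}$)
$T{\left(p{\left(-15,-8 \right)} \right)} + V{\left(372 \right)} = 316 + \frac{2 \left(47 + 3 \cdot 372\right)}{-10 + 372} = 316 + \frac{2 \left(47 + 1116\right)}{362} = 316 + 2 \cdot \frac{1}{362} \cdot 1163 = 316 + \frac{1163}{181} = \frac{58359}{181}$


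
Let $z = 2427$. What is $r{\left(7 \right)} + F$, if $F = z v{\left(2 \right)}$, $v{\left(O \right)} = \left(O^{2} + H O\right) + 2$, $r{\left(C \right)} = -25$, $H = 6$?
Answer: $43661$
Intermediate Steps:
$v{\left(O \right)} = 2 + O^{2} + 6 O$ ($v{\left(O \right)} = \left(O^{2} + 6 O\right) + 2 = 2 + O^{2} + 6 O$)
$F = 43686$ ($F = 2427 \left(2 + 2^{2} + 6 \cdot 2\right) = 2427 \left(2 + 4 + 12\right) = 2427 \cdot 18 = 43686$)
$r{\left(7 \right)} + F = -25 + 43686 = 43661$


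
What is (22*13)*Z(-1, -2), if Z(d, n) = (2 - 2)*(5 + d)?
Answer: 0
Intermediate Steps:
Z(d, n) = 0 (Z(d, n) = 0*(5 + d) = 0)
(22*13)*Z(-1, -2) = (22*13)*0 = 286*0 = 0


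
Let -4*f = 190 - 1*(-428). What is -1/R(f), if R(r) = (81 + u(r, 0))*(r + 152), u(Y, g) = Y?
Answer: -4/735 ≈ -0.0054422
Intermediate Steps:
f = -309/2 (f = -(190 - 1*(-428))/4 = -(190 + 428)/4 = -1/4*618 = -309/2 ≈ -154.50)
R(r) = (81 + r)*(152 + r) (R(r) = (81 + r)*(r + 152) = (81 + r)*(152 + r))
-1/R(f) = -1/(12312 + (-309/2)**2 + 233*(-309/2)) = -1/(12312 + 95481/4 - 71997/2) = -1/735/4 = -1*4/735 = -4/735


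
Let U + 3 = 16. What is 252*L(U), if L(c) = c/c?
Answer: 252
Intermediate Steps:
U = 13 (U = -3 + 16 = 13)
L(c) = 1
252*L(U) = 252*1 = 252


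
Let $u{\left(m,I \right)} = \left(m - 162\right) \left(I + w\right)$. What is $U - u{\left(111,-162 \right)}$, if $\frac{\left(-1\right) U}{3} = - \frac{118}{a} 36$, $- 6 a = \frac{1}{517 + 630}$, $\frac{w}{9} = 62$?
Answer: $-87684012$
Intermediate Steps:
$w = 558$ ($w = 9 \cdot 62 = 558$)
$a = - \frac{1}{6882}$ ($a = - \frac{1}{6 \left(517 + 630\right)} = - \frac{1}{6 \cdot 1147} = \left(- \frac{1}{6}\right) \frac{1}{1147} = - \frac{1}{6882} \approx -0.00014531$)
$u{\left(m,I \right)} = \left(-162 + m\right) \left(558 + I\right)$ ($u{\left(m,I \right)} = \left(m - 162\right) \left(I + 558\right) = \left(-162 + m\right) \left(558 + I\right)$)
$U = -87704208$ ($U = - 3 - \frac{118}{- \frac{1}{6882}} \cdot 36 = - 3 \left(-118\right) \left(-6882\right) 36 = - 3 \cdot 812076 \cdot 36 = \left(-3\right) 29234736 = -87704208$)
$U - u{\left(111,-162 \right)} = -87704208 - \left(-90396 - -26244 + 558 \cdot 111 - 17982\right) = -87704208 - \left(-90396 + 26244 + 61938 - 17982\right) = -87704208 - -20196 = -87704208 + 20196 = -87684012$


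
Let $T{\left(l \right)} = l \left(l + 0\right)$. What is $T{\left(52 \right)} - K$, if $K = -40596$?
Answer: $43300$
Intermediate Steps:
$T{\left(l \right)} = l^{2}$ ($T{\left(l \right)} = l l = l^{2}$)
$T{\left(52 \right)} - K = 52^{2} - -40596 = 2704 + 40596 = 43300$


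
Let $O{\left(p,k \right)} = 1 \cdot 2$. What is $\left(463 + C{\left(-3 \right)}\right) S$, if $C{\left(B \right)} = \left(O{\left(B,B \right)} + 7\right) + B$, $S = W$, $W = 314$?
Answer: $147266$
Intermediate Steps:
$S = 314$
$O{\left(p,k \right)} = 2$
$C{\left(B \right)} = 9 + B$ ($C{\left(B \right)} = \left(2 + 7\right) + B = 9 + B$)
$\left(463 + C{\left(-3 \right)}\right) S = \left(463 + \left(9 - 3\right)\right) 314 = \left(463 + 6\right) 314 = 469 \cdot 314 = 147266$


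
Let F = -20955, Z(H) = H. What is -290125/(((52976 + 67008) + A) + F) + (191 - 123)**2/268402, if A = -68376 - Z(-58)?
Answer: -38864061293/4121446911 ≈ -9.4297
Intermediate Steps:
A = -68318 (A = -68376 - 1*(-58) = -68376 + 58 = -68318)
-290125/(((52976 + 67008) + A) + F) + (191 - 123)**2/268402 = -290125/(((52976 + 67008) - 68318) - 20955) + (191 - 123)**2/268402 = -290125/((119984 - 68318) - 20955) + 68**2*(1/268402) = -290125/(51666 - 20955) + 4624*(1/268402) = -290125/30711 + 2312/134201 = -38864061293/4121446911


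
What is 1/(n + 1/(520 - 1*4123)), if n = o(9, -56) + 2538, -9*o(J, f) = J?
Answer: 3603/9140810 ≈ 0.00039417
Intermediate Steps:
o(J, f) = -J/9
n = 2537 (n = -⅑*9 + 2538 = -1 + 2538 = 2537)
1/(n + 1/(520 - 1*4123)) = 1/(2537 + 1/(520 - 1*4123)) = 1/(2537 + 1/(520 - 4123)) = 1/(2537 + 1/(-3603)) = 1/(2537 - 1/3603) = 1/(9140810/3603) = 3603/9140810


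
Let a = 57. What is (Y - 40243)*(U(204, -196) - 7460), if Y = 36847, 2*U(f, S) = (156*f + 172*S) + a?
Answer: 28443198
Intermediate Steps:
U(f, S) = 57/2 + 78*f + 86*S (U(f, S) = ((156*f + 172*S) + 57)/2 = (57 + 156*f + 172*S)/2 = 57/2 + 78*f + 86*S)
(Y - 40243)*(U(204, -196) - 7460) = (36847 - 40243)*((57/2 + 78*204 + 86*(-196)) - 7460) = -3396*((57/2 + 15912 - 16856) - 7460) = -3396*(-1831/2 - 7460) = -3396*(-16751/2) = 28443198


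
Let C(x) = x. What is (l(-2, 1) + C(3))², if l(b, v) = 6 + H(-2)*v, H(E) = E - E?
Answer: 81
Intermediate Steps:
H(E) = 0
l(b, v) = 6 (l(b, v) = 6 + 0*v = 6 + 0 = 6)
(l(-2, 1) + C(3))² = (6 + 3)² = 9² = 81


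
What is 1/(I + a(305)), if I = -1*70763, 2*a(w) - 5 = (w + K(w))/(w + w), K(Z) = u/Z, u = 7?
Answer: -186050/13164944509 ≈ -1.4132e-5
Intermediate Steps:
K(Z) = 7/Z
a(w) = 5/2 + (w + 7/w)/(4*w) (a(w) = 5/2 + ((w + 7/w)/(w + w))/2 = 5/2 + ((w + 7/w)/((2*w)))/2 = 5/2 + ((w + 7/w)*(1/(2*w)))/2 = 5/2 + ((w + 7/w)/(2*w))/2 = 5/2 + (w + 7/w)/(4*w))
I = -70763
1/(I + a(305)) = 1/(-70763 + (11/4 + (7/4)/305²)) = 1/(-70763 + (11/4 + (7/4)*(1/93025))) = 1/(-70763 + (11/4 + 7/372100)) = 1/(-70763 + 511641/186050) = 1/(-13164944509/186050) = -186050/13164944509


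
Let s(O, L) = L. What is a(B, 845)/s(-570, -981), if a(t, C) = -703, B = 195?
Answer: 703/981 ≈ 0.71662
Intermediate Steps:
a(B, 845)/s(-570, -981) = -703/(-981) = -703*(-1/981) = 703/981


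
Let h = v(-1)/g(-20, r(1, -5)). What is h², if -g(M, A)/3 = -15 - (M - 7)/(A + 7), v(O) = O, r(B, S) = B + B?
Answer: 1/1296 ≈ 0.00077160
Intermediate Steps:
r(B, S) = 2*B
g(M, A) = 45 + 3*(-7 + M)/(7 + A) (g(M, A) = -3*(-15 - (M - 7)/(A + 7)) = -3*(-15 - (-7 + M)/(7 + A)) = 45 + 3*(-7 + M)/(7 + A))
h = -1/36 (h = -1/(3*(98 - 20 + 15*(2*1))/(7 + 2*1)) = -1/(3*(98 - 20 + 15*2)/(7 + 2)) = -1/(3*(98 - 20 + 30)/9) = -1/(3*(⅑)*108) = -1/36 ≈ -0.027778)
h² = (-1/36)² = 1/1296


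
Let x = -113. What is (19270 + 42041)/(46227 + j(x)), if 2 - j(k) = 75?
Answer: 61311/46154 ≈ 1.3284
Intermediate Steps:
j(k) = -73 (j(k) = 2 - 1*75 = 2 - 75 = -73)
(19270 + 42041)/(46227 + j(x)) = (19270 + 42041)/(46227 - 73) = 61311/46154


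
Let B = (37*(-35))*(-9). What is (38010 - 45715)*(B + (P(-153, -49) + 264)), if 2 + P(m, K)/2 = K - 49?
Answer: -90294895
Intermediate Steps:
P(m, K) = -102 + 2*K (P(m, K) = -4 + 2*(K - 49) = -4 + 2*(-49 + K) = -4 + (-98 + 2*K) = -102 + 2*K)
B = 11655 (B = -1295*(-9) = 11655)
(38010 - 45715)*(B + (P(-153, -49) + 264)) = (38010 - 45715)*(11655 + ((-102 + 2*(-49)) + 264)) = -7705*(11655 + ((-102 - 98) + 264)) = -7705*(11655 + (-200 + 264)) = -7705*(11655 + 64) = -7705*11719 = -90294895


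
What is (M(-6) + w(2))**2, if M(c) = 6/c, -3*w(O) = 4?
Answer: 49/9 ≈ 5.4444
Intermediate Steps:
w(O) = -4/3 (w(O) = -1/3*4 = -4/3)
(M(-6) + w(2))**2 = (6/(-6) - 4/3)**2 = (6*(-1/6) - 4/3)**2 = (-1 - 4/3)**2 = (-7/3)**2 = 49/9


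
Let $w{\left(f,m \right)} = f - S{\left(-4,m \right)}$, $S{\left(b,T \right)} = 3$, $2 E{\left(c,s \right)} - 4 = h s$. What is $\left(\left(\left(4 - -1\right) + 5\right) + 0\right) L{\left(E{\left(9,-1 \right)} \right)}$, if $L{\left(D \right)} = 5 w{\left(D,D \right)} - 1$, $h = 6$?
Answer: $-210$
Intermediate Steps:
$E{\left(c,s \right)} = 2 + 3 s$ ($E{\left(c,s \right)} = 2 + \frac{6 s}{2} = 2 + 3 s$)
$w{\left(f,m \right)} = -3 + f$ ($w{\left(f,m \right)} = f - 3 = -3 + f$)
$L{\left(D \right)} = -16 + 5 D$ ($L{\left(D \right)} = 5 \left(-3 + D\right) - 1 = \left(-15 + 5 D\right) - 1 = -16 + 5 D$)
$\left(\left(\left(4 - -1\right) + 5\right) + 0\right) L{\left(E{\left(9,-1 \right)} \right)} = \left(\left(\left(4 - -1\right) + 5\right) + 0\right) \left(-16 + 5 \left(2 + 3 \left(-1\right)\right)\right) = \left(\left(\left(4 + 1\right) + 5\right) + 0\right) \left(-16 + 5 \left(2 - 3\right)\right) = \left(\left(5 + 5\right) + 0\right) \left(-16 + 5 \left(-1\right)\right) = \left(10 + 0\right) \left(-16 - 5\right) = 10 \left(-21\right) = -210$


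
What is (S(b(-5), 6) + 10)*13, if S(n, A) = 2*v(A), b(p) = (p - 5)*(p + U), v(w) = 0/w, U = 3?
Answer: 130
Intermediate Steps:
v(w) = 0
b(p) = (-5 + p)*(3 + p) (b(p) = (p - 5)*(p + 3) = (-5 + p)*(3 + p))
S(n, A) = 0 (S(n, A) = 2*0 = 0)
(S(b(-5), 6) + 10)*13 = (0 + 10)*13 = 10*13 = 130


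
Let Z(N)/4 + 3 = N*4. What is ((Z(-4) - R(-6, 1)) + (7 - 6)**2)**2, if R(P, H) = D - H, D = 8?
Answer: 6724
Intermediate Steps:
Z(N) = -12 + 16*N (Z(N) = -12 + 4*(N*4) = -12 + 4*(4*N) = -12 + 16*N)
R(P, H) = 8 - H
((Z(-4) - R(-6, 1)) + (7 - 6)**2)**2 = (((-12 + 16*(-4)) - (8 - 1*1)) + (7 - 6)**2)**2 = (((-12 - 64) - (8 - 1)) + 1**2)**2 = ((-76 - 1*7) + 1)**2 = ((-76 - 7) + 1)**2 = (-83 + 1)**2 = (-82)**2 = 6724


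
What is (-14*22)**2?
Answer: 94864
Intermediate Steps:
(-14*22)**2 = (-308)**2 = 94864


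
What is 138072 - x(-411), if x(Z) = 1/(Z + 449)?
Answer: 5246735/38 ≈ 1.3807e+5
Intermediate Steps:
x(Z) = 1/(449 + Z)
138072 - x(-411) = 138072 - 1/(449 - 411) = 138072 - 1/38 = 5246735/38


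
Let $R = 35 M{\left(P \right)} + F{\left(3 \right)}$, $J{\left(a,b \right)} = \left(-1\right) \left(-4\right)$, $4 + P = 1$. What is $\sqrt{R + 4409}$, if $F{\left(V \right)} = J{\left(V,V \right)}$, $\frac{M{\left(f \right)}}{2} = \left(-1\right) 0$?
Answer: $\sqrt{4413} \approx 66.43$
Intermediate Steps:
$P = -3$ ($P = -4 + 1 = -3$)
$J{\left(a,b \right)} = 4$
$M{\left(f \right)} = 0$ ($M{\left(f \right)} = 2 \left(\left(-1\right) 0\right) = 2 \cdot 0 = 0$)
$F{\left(V \right)} = 4$
$R = 4$ ($R = 35 \cdot 0 + 4 = 0 + 4 = 4$)
$\sqrt{R + 4409} = \sqrt{4 + 4409} = \sqrt{4413}$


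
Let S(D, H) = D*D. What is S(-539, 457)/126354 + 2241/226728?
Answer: 3675133589/1591554984 ≈ 2.3091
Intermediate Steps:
S(D, H) = D**2
S(-539, 457)/126354 + 2241/226728 = (-539)**2/126354 + 2241/226728 = 290521*(1/126354) + 2241*(1/226728) = 290521/126354 + 249/25192 = 3675133589/1591554984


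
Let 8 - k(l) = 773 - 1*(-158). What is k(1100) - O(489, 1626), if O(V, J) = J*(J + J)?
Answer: -5288675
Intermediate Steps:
O(V, J) = 2*J² (O(V, J) = J*(2*J) = 2*J²)
k(l) = -923 (k(l) = 8 - (773 - 1*(-158)) = 8 - (773 + 158) = 8 - 1*931 = 8 - 931 = -923)
k(1100) - O(489, 1626) = -923 - 2*1626² = -923 - 2*2643876 = -923 - 1*5287752 = -923 - 5287752 = -5288675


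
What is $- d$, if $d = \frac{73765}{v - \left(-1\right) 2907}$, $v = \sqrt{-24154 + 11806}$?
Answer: $- \frac{23826095}{940333} + \frac{1032710 i \sqrt{7}}{2820999} \approx -25.338 + 0.96856 i$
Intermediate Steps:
$v = 42 i \sqrt{7}$ ($v = \sqrt{-12348} = 42 i \sqrt{7} \approx 111.12 i$)
$d = \frac{73765}{2907 + 42 i \sqrt{7}}$ ($d = \frac{73765}{42 i \sqrt{7} - \left(-1\right) 2907} = \frac{73765}{42 i \sqrt{7} - -2907} = \frac{73765}{42 i \sqrt{7} + 2907} = \frac{73765}{2907 + 42 i \sqrt{7}} \approx 25.338 - 0.96856 i$)
$- d = - (\frac{23826095}{940333} - \frac{1032710 i \sqrt{7}}{2820999}) = - \frac{23826095}{940333} + \frac{1032710 i \sqrt{7}}{2820999}$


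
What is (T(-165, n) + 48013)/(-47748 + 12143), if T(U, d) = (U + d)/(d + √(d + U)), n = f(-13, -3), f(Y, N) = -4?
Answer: -8883081/6586925 - 2197*I/6586925 ≈ -1.3486 - 0.00033354*I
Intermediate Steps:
n = -4
T(U, d) = (U + d)/(d + √(U + d))
(T(-165, n) + 48013)/(-47748 + 12143) = ((-165 - 4)/(-4 + √(-165 - 4)) + 48013)/(-47748 + 12143) = (-169/(-4 + √(-169)) + 48013)/(-35605) = (-169/(-4 + 13*I) + 48013)*(-1/35605) = (((-4 - 13*I)/185)*(-169) + 48013)*(-1/35605) = (-169*(-4 - 13*I)/185 + 48013)*(-1/35605) = (48013 - 169*(-4 - 13*I)/185)*(-1/35605) = -48013/35605 + 169*(-4 - 13*I)/6586925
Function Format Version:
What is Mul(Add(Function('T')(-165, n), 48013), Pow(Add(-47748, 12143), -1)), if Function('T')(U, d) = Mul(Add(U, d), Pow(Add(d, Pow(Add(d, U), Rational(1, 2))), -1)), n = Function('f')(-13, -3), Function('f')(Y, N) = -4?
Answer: Add(Rational(-8883081, 6586925), Mul(Rational(-2197, 6586925), I)) ≈ Add(-1.3486, Mul(-0.00033354, I))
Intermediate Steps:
n = -4
Function('T')(U, d) = Mul(Pow(Add(d, Pow(Add(U, d), Rational(1, 2))), -1), Add(U, d)) (Function('T')(U, d) = Mul(Add(U, d), Pow(Add(d, Pow(Add(U, d), Rational(1, 2))), -1)) = Mul(Pow(Add(d, Pow(Add(U, d), Rational(1, 2))), -1), Add(U, d)))
Mul(Add(Function('T')(-165, n), 48013), Pow(Add(-47748, 12143), -1)) = Mul(Add(Mul(Pow(Add(-4, Pow(Add(-165, -4), Rational(1, 2))), -1), Add(-165, -4)), 48013), Pow(Add(-47748, 12143), -1)) = Mul(Add(Mul(Pow(Add(-4, Pow(-169, Rational(1, 2))), -1), -169), 48013), Pow(-35605, -1)) = Mul(Add(Mul(Pow(Add(-4, Mul(13, I)), -1), -169), 48013), Rational(-1, 35605)) = Mul(Add(Mul(Mul(Rational(1, 185), Add(-4, Mul(-13, I))), -169), 48013), Rational(-1, 35605)) = Mul(Add(Mul(Rational(-169, 185), Add(-4, Mul(-13, I))), 48013), Rational(-1, 35605)) = Mul(Add(48013, Mul(Rational(-169, 185), Add(-4, Mul(-13, I)))), Rational(-1, 35605)) = Add(Rational(-48013, 35605), Mul(Rational(169, 6586925), Add(-4, Mul(-13, I))))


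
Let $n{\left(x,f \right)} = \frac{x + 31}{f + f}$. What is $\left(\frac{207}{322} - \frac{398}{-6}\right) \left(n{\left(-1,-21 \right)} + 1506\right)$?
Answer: $\frac{29640581}{294} \approx 1.0082 \cdot 10^{5}$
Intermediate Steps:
$n{\left(x,f \right)} = \frac{31 + x}{2 f}$
$\left(\frac{207}{322} - \frac{398}{-6}\right) \left(n{\left(-1,-21 \right)} + 1506\right) = \left(\frac{207}{322} - \frac{398}{-6}\right) \left(\frac{31 - 1}{2 \left(-21\right)} + 1506\right) = \left(207 \cdot \frac{1}{322} - - \frac{199}{3}\right) \left(\frac{1}{2} \left(- \frac{1}{21}\right) 30 + 1506\right) = \left(\frac{9}{14} + \frac{199}{3}\right) \left(- \frac{5}{7} + 1506\right) = \frac{2813}{42} \cdot \frac{10537}{7} = \frac{29640581}{294}$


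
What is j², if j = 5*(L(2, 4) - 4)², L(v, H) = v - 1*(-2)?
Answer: 0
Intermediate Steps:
L(v, H) = 2 + v (L(v, H) = v + 2 = 2 + v)
j = 0 (j = 5*((2 + 2) - 4)² = 5*(4 - 4)² = 5*0² = 5*0 = 0)
j² = 0² = 0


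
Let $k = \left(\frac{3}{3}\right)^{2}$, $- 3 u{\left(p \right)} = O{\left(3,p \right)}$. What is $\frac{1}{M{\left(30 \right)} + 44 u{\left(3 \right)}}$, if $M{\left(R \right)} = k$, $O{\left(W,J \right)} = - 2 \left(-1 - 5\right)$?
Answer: $- \frac{1}{175} \approx -0.0057143$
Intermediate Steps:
$O{\left(W,J \right)} = 12$ ($O{\left(W,J \right)} = \left(-2\right) \left(-6\right) = 12$)
$u{\left(p \right)} = -4$ ($u{\left(p \right)} = \left(- \frac{1}{3}\right) 12 = -4$)
$k = 1$ ($k = \left(3 \cdot \frac{1}{3}\right)^{2} = 1^{2} = 1$)
$M{\left(R \right)} = 1$
$\frac{1}{M{\left(30 \right)} + 44 u{\left(3 \right)}} = \frac{1}{1 + 44 \left(-4\right)} = \frac{1}{1 - 176} = \frac{1}{-175} = - \frac{1}{175}$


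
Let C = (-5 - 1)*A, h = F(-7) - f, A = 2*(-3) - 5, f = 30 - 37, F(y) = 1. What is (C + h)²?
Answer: 5476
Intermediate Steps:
f = -7
A = -11 (A = -6 - 5 = -11)
h = 8 (h = 1 - 1*(-7) = 1 + 7 = 8)
C = 66 (C = (-5 - 1)*(-11) = -6*(-11) = 66)
(C + h)² = (66 + 8)² = 74² = 5476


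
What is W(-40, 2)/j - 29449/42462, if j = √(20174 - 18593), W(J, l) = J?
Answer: -4207/6066 - 40*√1581/1581 ≈ -1.6995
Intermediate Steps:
j = √1581 ≈ 39.762
W(-40, 2)/j - 29449/42462 = -40*√1581/1581 - 29449/42462 = -40*√1581/1581 - 29449*1/42462 = -40*√1581/1581 - 4207/6066 = -4207/6066 - 40*√1581/1581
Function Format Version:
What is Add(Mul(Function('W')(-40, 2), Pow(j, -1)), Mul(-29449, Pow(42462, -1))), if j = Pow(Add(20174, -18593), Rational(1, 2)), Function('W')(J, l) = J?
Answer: Add(Rational(-4207, 6066), Mul(Rational(-40, 1581), Pow(1581, Rational(1, 2)))) ≈ -1.6995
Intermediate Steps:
j = Pow(1581, Rational(1, 2)) ≈ 39.762
Add(Mul(Function('W')(-40, 2), Pow(j, -1)), Mul(-29449, Pow(42462, -1))) = Add(Mul(-40, Pow(Pow(1581, Rational(1, 2)), -1)), Mul(-29449, Pow(42462, -1))) = Add(Mul(-40, Mul(Rational(1, 1581), Pow(1581, Rational(1, 2)))), Mul(-29449, Rational(1, 42462))) = Add(Mul(Rational(-40, 1581), Pow(1581, Rational(1, 2))), Rational(-4207, 6066)) = Add(Rational(-4207, 6066), Mul(Rational(-40, 1581), Pow(1581, Rational(1, 2))))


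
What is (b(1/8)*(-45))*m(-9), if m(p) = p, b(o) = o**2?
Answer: 405/64 ≈ 6.3281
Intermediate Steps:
(b(1/8)*(-45))*m(-9) = ((1/8)**2*(-45))*(-9) = ((1/64)*(-45))*(-9) = -45/64*(-9) = 405/64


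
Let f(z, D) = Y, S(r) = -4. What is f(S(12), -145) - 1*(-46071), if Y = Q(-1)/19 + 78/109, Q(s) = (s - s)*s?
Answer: 5021817/109 ≈ 46072.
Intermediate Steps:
Q(s) = 0 (Q(s) = 0*s = 0)
Y = 78/109 (Y = 0/19 + 78/109 = 0*(1/19) + 78*(1/109) = 0 + 78/109 = 78/109 ≈ 0.71560)
f(z, D) = 78/109
f(S(12), -145) - 1*(-46071) = 78/109 - 1*(-46071) = 78/109 + 46071 = 5021817/109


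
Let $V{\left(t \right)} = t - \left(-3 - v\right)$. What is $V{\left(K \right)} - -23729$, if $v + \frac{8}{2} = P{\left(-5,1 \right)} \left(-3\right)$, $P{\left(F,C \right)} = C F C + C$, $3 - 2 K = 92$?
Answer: $\frac{47391}{2} \approx 23696.0$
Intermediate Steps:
$K = - \frac{89}{2}$ ($K = \frac{3}{2} - 46 = - \frac{89}{2} \approx -44.5$)
$P{\left(F,C \right)} = C + F C^{2}$ ($P{\left(F,C \right)} = F C^{2} + C = C + F C^{2}$)
$v = 8$ ($v = -4 + 1 \left(1 + 1 \left(-5\right)\right) \left(-3\right) = -4 + 1 \left(1 - 5\right) \left(-3\right) = -4 + 1 \left(-4\right) \left(-3\right) = -4 - -12 = -4 + 12 = 8$)
$V{\left(t \right)} = 11 + t$ ($V{\left(t \right)} = t - \left(-3 - 8\right) = t - -11 = t + 11 = 11 + t$)
$V{\left(K \right)} - -23729 = \left(11 - \frac{89}{2}\right) - -23729 = - \frac{67}{2} + 23729 = \frac{47391}{2}$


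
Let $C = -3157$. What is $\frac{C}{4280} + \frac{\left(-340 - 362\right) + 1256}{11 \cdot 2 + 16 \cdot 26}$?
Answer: $\frac{494177}{937320} \approx 0.52722$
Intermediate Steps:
$\frac{C}{4280} + \frac{\left(-340 - 362\right) + 1256}{11 \cdot 2 + 16 \cdot 26} = - \frac{3157}{4280} + \frac{\left(-340 - 362\right) + 1256}{11 \cdot 2 + 16 \cdot 26} = \left(-3157\right) \frac{1}{4280} + \frac{-702 + 1256}{22 + 416} = - \frac{3157}{4280} + \frac{554}{438} = - \frac{3157}{4280} + 554 \cdot \frac{1}{438} = - \frac{3157}{4280} + \frac{277}{219} = \frac{494177}{937320}$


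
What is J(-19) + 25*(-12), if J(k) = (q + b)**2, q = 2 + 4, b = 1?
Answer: -251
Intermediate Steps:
q = 6
J(k) = 49 (J(k) = (6 + 1)**2 = 7**2 = 49)
J(-19) + 25*(-12) = 49 + 25*(-12) = 49 - 300 = -251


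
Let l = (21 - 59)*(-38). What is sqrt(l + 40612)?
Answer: 2*sqrt(10514) ≈ 205.08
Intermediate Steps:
l = 1444 (l = -38*(-38) = 1444)
sqrt(l + 40612) = sqrt(1444 + 40612) = sqrt(42056) = 2*sqrt(10514)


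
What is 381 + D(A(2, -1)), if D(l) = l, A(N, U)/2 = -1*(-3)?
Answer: 387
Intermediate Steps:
A(N, U) = 6 (A(N, U) = 2*(-1*(-3)) = 2*3 = 6)
381 + D(A(2, -1)) = 381 + 6 = 387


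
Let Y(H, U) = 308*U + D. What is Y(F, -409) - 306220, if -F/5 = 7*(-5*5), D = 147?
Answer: -432045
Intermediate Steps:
F = 875 (F = -35*(-5*5) = -35*(-25) = -5*(-175) = 875)
Y(H, U) = 147 + 308*U (Y(H, U) = 308*U + 147 = 147 + 308*U)
Y(F, -409) - 306220 = (147 + 308*(-409)) - 306220 = (147 - 125972) - 306220 = -125825 - 306220 = -432045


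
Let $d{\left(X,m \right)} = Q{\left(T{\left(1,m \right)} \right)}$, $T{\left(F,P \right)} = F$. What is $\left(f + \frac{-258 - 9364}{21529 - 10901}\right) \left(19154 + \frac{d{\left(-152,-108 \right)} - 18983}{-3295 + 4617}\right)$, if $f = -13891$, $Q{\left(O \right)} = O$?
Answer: $- \frac{933939239775255}{3512554} \approx -2.6589 \cdot 10^{8}$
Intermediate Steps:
$d{\left(X,m \right)} = 1$
$\left(f + \frac{-258 - 9364}{21529 - 10901}\right) \left(19154 + \frac{d{\left(-152,-108 \right)} - 18983}{-3295 + 4617}\right) = \left(-13891 + \frac{-258 - 9364}{21529 - 10901}\right) \left(19154 + \frac{1 - 18983}{-3295 + 4617}\right) = \left(-13891 - \frac{9622}{10628}\right) \left(19154 - \frac{18982}{1322}\right) = \left(-13891 - \frac{4811}{5314}\right) \left(19154 - \frac{9491}{661}\right) = \left(- \frac{73821585}{5314}\right) \frac{12651303}{661} = - \frac{933939239775255}{3512554}$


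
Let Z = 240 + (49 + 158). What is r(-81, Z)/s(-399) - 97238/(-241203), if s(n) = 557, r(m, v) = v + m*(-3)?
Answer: 220591636/134350071 ≈ 1.6419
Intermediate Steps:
Z = 447 (Z = 240 + 207 = 447)
r(m, v) = v - 3*m
r(-81, Z)/s(-399) - 97238/(-241203) = (447 - 3*(-81))/557 - 97238/(-241203) = (447 + 243)*(1/557) - 97238*(-1/241203) = 690*(1/557) + 97238/241203 = 690/557 + 97238/241203 = 220591636/134350071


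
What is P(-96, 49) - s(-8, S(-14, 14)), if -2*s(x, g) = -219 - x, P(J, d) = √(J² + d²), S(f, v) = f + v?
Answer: -211/2 + √11617 ≈ 2.2822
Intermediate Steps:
s(x, g) = 219/2 + x/2 (s(x, g) = -(-219 - x)/2 = 219/2 + x/2)
P(-96, 49) - s(-8, S(-14, 14)) = √((-96)² + 49²) - (219/2 + (½)*(-8)) = √(9216 + 2401) - (219/2 - 4) = √11617 - 1*211/2 = √11617 - 211/2 = -211/2 + √11617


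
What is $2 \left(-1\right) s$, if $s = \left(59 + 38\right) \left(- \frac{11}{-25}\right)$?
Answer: $- \frac{2134}{25} \approx -85.36$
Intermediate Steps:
$s = \frac{1067}{25}$ ($s = 97 \left(\left(-11\right) \left(- \frac{1}{25}\right)\right) = 97 \cdot \frac{11}{25} = \frac{1067}{25} \approx 42.68$)
$2 \left(-1\right) s = 2 \left(-1\right) \frac{1067}{25} = \left(-2\right) \frac{1067}{25} = - \frac{2134}{25}$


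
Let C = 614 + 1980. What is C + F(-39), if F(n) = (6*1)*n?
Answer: 2360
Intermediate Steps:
F(n) = 6*n
C = 2594
C + F(-39) = 2594 + 6*(-39) = 2594 - 234 = 2360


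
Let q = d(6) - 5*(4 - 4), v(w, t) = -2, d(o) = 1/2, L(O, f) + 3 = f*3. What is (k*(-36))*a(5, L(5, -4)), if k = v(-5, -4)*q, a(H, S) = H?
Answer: 180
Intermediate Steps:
L(O, f) = -3 + 3*f (L(O, f) = -3 + f*3 = -3 + 3*f)
d(o) = ½ (d(o) = 1*(½) = ½)
q = ½ (q = ½ - 5*(4 - 4) = ½ - 5*0 = ½ + 0 = ½ ≈ 0.50000)
k = -1 (k = -2*½ = -1)
(k*(-36))*a(5, L(5, -4)) = -1*(-36)*5 = 36*5 = 180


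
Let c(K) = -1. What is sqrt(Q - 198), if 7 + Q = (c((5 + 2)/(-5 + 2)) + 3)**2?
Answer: I*sqrt(201) ≈ 14.177*I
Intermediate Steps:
Q = -3 (Q = -7 + (-1 + 3)**2 = -7 + 2**2 = -7 + 4 = -3)
sqrt(Q - 198) = sqrt(-3 - 198) = sqrt(-201) = I*sqrt(201)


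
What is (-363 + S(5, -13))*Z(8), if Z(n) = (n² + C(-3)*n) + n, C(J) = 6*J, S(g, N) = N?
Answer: 27072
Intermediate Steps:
Z(n) = n² - 17*n (Z(n) = (n² + (6*(-3))*n) + n = (n² - 18*n) + n = n² - 17*n)
(-363 + S(5, -13))*Z(8) = (-363 - 13)*(8*(-17 + 8)) = -3008*(-9) = -376*(-72) = 27072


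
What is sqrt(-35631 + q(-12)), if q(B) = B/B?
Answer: I*sqrt(35630) ≈ 188.76*I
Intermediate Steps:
q(B) = 1
sqrt(-35631 + q(-12)) = sqrt(-35631 + 1) = sqrt(-35630) = I*sqrt(35630)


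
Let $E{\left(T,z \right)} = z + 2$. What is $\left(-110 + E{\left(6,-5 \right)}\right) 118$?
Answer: $-13334$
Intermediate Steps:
$E{\left(T,z \right)} = 2 + z$
$\left(-110 + E{\left(6,-5 \right)}\right) 118 = \left(-110 + \left(2 - 5\right)\right) 118 = \left(-110 - 3\right) 118 = \left(-113\right) 118 = -13334$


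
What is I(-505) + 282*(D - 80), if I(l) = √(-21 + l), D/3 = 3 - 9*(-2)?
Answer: -4794 + I*√526 ≈ -4794.0 + 22.935*I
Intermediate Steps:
D = 63 (D = 3*(3 - 9*(-2)) = 3*(3 + 18) = 3*21 = 63)
I(-505) + 282*(D - 80) = √(-21 - 505) + 282*(63 - 80) = √(-526) + 282*(-17) = I*√526 - 4794 = -4794 + I*√526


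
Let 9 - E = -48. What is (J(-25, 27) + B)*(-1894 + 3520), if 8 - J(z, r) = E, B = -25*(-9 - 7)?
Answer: 570726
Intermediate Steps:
B = 400 (B = -25*(-16) = 400)
E = 57 (E = 9 - 1*(-48) = 9 + 48 = 57)
J(z, r) = -49 (J(z, r) = 8 - 1*57 = 8 - 57 = -49)
(J(-25, 27) + B)*(-1894 + 3520) = (-49 + 400)*(-1894 + 3520) = 351*1626 = 570726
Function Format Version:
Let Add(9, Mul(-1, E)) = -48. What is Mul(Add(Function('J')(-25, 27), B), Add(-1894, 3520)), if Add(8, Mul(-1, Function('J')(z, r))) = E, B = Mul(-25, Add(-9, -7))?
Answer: 570726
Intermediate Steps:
B = 400 (B = Mul(-25, -16) = 400)
E = 57 (E = Add(9, Mul(-1, -48)) = Add(9, 48) = 57)
Function('J')(z, r) = -49 (Function('J')(z, r) = Add(8, Mul(-1, 57)) = Add(8, -57) = -49)
Mul(Add(Function('J')(-25, 27), B), Add(-1894, 3520)) = Mul(Add(-49, 400), Add(-1894, 3520)) = Mul(351, 1626) = 570726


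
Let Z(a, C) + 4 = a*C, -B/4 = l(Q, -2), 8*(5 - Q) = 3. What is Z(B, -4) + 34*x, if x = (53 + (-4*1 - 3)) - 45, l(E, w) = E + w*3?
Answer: 8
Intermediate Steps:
Q = 37/8 (Q = 5 - ⅛*3 = 5 - 3/8 = 37/8 ≈ 4.6250)
l(E, w) = E + 3*w
B = 11/2 (B = -4*(37/8 + 3*(-2)) = -4*(37/8 - 6) = -4*(-11/8) = 11/2 ≈ 5.5000)
Z(a, C) = -4 + C*a (Z(a, C) = -4 + a*C = -4 + C*a)
x = 1 (x = (53 + (-4 - 3)) - 45 = (53 - 7) - 45 = 46 - 45 = 1)
Z(B, -4) + 34*x = (-4 - 4*11/2) + 34*1 = (-4 - 22) + 34 = -26 + 34 = 8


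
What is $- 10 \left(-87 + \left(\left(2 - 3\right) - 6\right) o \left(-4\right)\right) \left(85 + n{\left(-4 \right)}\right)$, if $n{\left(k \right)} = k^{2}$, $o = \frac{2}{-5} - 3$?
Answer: $184022$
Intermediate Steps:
$o = - \frac{17}{5}$ ($o = 2 \left(- \frac{1}{5}\right) - 3 = - \frac{2}{5} - 3 = - \frac{17}{5} \approx -3.4$)
$- 10 \left(-87 + \left(\left(2 - 3\right) - 6\right) o \left(-4\right)\right) \left(85 + n{\left(-4 \right)}\right) = - 10 \left(-87 + \left(\left(2 - 3\right) - 6\right) \left(- \frac{17}{5}\right) \left(-4\right)\right) \left(85 + \left(-4\right)^{2}\right) = - 10 \left(-87 + \left(-1 - 6\right) \left(- \frac{17}{5}\right) \left(-4\right)\right) \left(85 + 16\right) = - 10 \left(-87 + \left(-7\right) \left(- \frac{17}{5}\right) \left(-4\right)\right) 101 = - 10 \left(-87 + \frac{119}{5} \left(-4\right)\right) 101 = - 10 \left(-87 - \frac{476}{5}\right) 101 = - 10 \left(\left(- \frac{911}{5}\right) 101\right) = \left(-10\right) \left(- \frac{92011}{5}\right) = 184022$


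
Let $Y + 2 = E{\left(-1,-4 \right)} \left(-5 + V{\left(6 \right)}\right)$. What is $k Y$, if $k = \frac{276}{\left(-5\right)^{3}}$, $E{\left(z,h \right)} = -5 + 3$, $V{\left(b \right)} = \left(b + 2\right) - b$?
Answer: $- \frac{1104}{125} \approx -8.832$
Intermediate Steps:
$V{\left(b \right)} = 2$ ($V{\left(b \right)} = \left(2 + b\right) - b = 2$)
$E{\left(z,h \right)} = -2$
$Y = 4$ ($Y = -2 - 2 \left(-5 + 2\right) = -2 - -6 = -2 + 6 = 4$)
$k = - \frac{276}{125}$ ($k = \frac{276}{-125} = 276 \left(- \frac{1}{125}\right) = - \frac{276}{125} \approx -2.208$)
$k Y = \left(- \frac{276}{125}\right) 4 = - \frac{1104}{125}$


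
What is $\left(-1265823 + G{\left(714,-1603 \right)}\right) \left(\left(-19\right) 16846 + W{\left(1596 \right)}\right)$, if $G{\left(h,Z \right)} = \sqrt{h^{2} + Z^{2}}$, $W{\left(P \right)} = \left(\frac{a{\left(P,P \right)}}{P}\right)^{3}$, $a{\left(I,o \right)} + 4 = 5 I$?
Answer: $\frac{2858447185365193474}{7057911} - \frac{20323556032942 \sqrt{62845}}{9074457} \approx 4.0444 \cdot 10^{11}$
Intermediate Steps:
$a{\left(I,o \right)} = -4 + 5 I$
$W{\left(P \right)} = \frac{\left(-4 + 5 P\right)^{3}}{P^{3}}$ ($W{\left(P \right)} = \left(\frac{-4 + 5 P}{P}\right)^{3} = \frac{\left(-4 + 5 P\right)^{3}}{P^{3}}$)
$G{\left(h,Z \right)} = \sqrt{Z^{2} + h^{2}}$
$\left(-1265823 + G{\left(714,-1603 \right)}\right) \left(\left(-19\right) 16846 + W{\left(1596 \right)}\right) = \left(-1265823 + \sqrt{\left(-1603\right)^{2} + 714^{2}}\right) \left(\left(-19\right) 16846 + \frac{\left(-4 + 5 \cdot 1596\right)^{3}}{4065356736}\right) = \left(-1265823 + \sqrt{2569609 + 509796}\right) \left(-320074 + \frac{\left(-4 + 7980\right)^{3}}{4065356736}\right) = \left(-1265823 + \sqrt{3079405}\right) \left(-320074 + \frac{7976^{3}}{4065356736}\right) = \left(-1265823 + 7 \sqrt{62845}\right) \left(-320074 + \frac{1}{4065356736} \cdot 507405810176\right) = \left(-1265823 + 7 \sqrt{62845}\right) \left(-320074 + \frac{7928215784}{63521199}\right) = \left(-1265823 + 7 \sqrt{62845}\right) \left(- \frac{20323556032942}{63521199}\right) = \frac{2858447185365193474}{7057911} - \frac{20323556032942 \sqrt{62845}}{9074457}$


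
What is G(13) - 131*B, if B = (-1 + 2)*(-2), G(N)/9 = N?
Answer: 379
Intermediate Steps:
G(N) = 9*N
B = -2 (B = 1*(-2) = -2)
G(13) - 131*B = 9*13 - 131*(-2) = 117 + 262 = 379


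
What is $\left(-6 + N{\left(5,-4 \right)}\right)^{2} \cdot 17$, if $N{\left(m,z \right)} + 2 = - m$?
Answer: $2873$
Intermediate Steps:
$N{\left(m,z \right)} = -2 - m$
$\left(-6 + N{\left(5,-4 \right)}\right)^{2} \cdot 17 = \left(-6 - 7\right)^{2} \cdot 17 = \left(-13\right)^{2} \cdot 17 = 169 \cdot 17 = 2873$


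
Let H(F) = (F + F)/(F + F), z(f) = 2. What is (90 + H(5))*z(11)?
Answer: 182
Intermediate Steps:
H(F) = 1 (H(F) = (2*F)/((2*F)) = (2*F)*(1/(2*F)) = 1)
(90 + H(5))*z(11) = (90 + 1)*2 = 91*2 = 182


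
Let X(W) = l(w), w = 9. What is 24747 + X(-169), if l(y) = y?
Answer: 24756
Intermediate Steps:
X(W) = 9
24747 + X(-169) = 24747 + 9 = 24756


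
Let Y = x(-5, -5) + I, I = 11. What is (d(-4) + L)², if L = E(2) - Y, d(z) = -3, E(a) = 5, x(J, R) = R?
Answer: 16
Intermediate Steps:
Y = 6 (Y = -5 + 11 = 6)
L = -1 (L = 5 - 1*6 = 5 - 6 = -1)
(d(-4) + L)² = (-3 - 1)² = (-4)² = 16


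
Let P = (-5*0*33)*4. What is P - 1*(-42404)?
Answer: 42404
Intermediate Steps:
P = 0 (P = (0*33)*4 = 0*4 = 0)
P - 1*(-42404) = 0 - 1*(-42404) = 0 + 42404 = 42404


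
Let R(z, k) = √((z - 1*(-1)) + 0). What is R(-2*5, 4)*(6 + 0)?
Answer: 18*I ≈ 18.0*I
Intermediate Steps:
R(z, k) = √(1 + z) (R(z, k) = √((z + 1) + 0) = √((1 + z) + 0) = √(1 + z))
R(-2*5, 4)*(6 + 0) = √(1 - 2*5)*(6 + 0) = √(1 - 10)*6 = √(-9)*6 = (3*I)*6 = 18*I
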